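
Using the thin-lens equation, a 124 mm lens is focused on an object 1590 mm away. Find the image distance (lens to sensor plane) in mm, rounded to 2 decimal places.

134.49 mm

1/dᵢ = 1/f − 1/dₒ = 1/124 − 1/1590 = 0.0074356 mm⁻¹.
dᵢ = 1/0.0074356 ≈ 134.4884 mm.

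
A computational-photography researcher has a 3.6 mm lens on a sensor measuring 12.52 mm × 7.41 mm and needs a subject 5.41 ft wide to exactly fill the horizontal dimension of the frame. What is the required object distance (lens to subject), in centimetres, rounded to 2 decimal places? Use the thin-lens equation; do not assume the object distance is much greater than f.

47.77 cm

W: 5.41 ft × 304.8 mm/ft = 1648.97 mm.
Magnification m = w/W = dᵢ/dₒ; combined with 1/f = 1/dₒ + 1/dᵢ this gives dₒ = f·(1 + W/w).
dₒ = 3.6 mm × (1 + 1648.97/12.52) = 3.6 × 132.7067 ≈ 477.744 mm = 47.7744 cm.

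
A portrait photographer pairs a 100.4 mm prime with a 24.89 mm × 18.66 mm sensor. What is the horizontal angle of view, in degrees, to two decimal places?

Angle of view α = 2·arctan(w/2f) with w = 24.89 mm and f = 100.4 mm.
w/2f = 0.12395; arctan(0.12395) ≈ 7.0660°, so α ≈ 14.1320°.

14.13°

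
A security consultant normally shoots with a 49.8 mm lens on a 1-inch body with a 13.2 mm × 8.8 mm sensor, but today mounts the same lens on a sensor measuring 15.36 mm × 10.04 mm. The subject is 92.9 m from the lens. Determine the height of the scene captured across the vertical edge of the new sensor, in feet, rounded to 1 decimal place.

61.4 ft

The focal length stays 49.8 mm; the relevant sensor dimension is now h = 10.04 mm. Object distance dₒ = 92.9 m = 92900 mm.
Thin-lens field height W = h·(dₒ − f)/f = 10.04 × (92900 − 49.8)/49.8 ≈ 18719.197 mm = 18719.197/304.8 ft = 61.4147 ft.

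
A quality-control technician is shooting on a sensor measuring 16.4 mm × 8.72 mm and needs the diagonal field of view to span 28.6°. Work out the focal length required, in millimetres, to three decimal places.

Sensor diagonal = √(16.4² + 8.72²) = √344.9984 ≈ 18.5741 mm.
From α = 2·arctan(d/2f) we get f = d / (2·tan(α/2)).
With d = 18.5741 mm and α/2 = 14.3°, tan(α/2) ≈ 0.25490, so f ≈ 18.5741 / 0.50979 ≈ 36.4346 mm.

36.435 mm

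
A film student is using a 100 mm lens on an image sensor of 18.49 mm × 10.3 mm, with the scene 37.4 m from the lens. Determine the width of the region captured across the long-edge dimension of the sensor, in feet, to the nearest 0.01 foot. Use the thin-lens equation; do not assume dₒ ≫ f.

22.63 ft

dₒ: 37.4 m = 37400 mm.
Similar triangles through the lens centre give W/dₒ = w/dᵢ; with 1/f = 1/dₒ + 1/dᵢ this gives W = w·(dₒ − f)/f.
W = 18.49 mm × (37400 − 100) / 100 = 18.49 × 373.0000 ≈ 6896.770 mm = 6896.770/304.8 ft = 22.6272 ft.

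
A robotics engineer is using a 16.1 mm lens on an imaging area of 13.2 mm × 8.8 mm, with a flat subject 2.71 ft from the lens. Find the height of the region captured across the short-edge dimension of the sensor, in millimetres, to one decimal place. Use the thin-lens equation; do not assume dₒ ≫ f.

442.7 mm

dₒ: 2.71 ft × 304.8 mm/ft = 826.01 mm.
Similar triangles through the lens centre give W/dₒ = h/dᵢ; with 1/f = 1/dₒ + 1/dᵢ this gives W = h·(dₒ − f)/f.
W = 8.8 mm × (826.008 − 16.1) / 16.1 = 8.8 × 50.3048 ≈ 442.683 mm.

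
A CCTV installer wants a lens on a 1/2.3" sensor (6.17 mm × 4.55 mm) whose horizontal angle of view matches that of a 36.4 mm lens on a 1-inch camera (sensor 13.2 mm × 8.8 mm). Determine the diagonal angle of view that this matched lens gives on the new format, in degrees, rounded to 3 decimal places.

Equal horizontal AOV ⇒ f₂ = f₁ · 6.17/13.2 = 36.4 × 0.46742 ≈ 17.0142 mm.
Sensor diagonal = √(6.17² + 4.55²) = √58.7714 ≈ 7.6663 mm.
Diagonal AOV on the new format = 2·arctan(7.6663 / (2 × 17.0142)) = 2·arctan(0.22529) ≈ 25.3923°.

25.392°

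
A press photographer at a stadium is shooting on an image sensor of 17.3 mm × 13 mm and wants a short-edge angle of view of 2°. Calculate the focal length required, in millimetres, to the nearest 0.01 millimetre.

From α = 2·arctan(h/2f) we get f = h / (2·tan(α/2)).
With h = 13 mm and α/2 = 1°, tan(α/2) ≈ 0.01746, so f ≈ 13 / 0.03491 ≈ 372.3848 mm.

372.38 mm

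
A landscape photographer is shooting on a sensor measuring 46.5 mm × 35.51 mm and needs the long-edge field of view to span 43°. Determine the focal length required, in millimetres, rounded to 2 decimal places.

59.02 mm

From α = 2·arctan(w/2f) we get f = w / (2·tan(α/2)).
With w = 46.5 mm and α/2 = 21.5°, tan(α/2) ≈ 0.39391, so f ≈ 46.5 / 0.78782 ≈ 59.0236 mm.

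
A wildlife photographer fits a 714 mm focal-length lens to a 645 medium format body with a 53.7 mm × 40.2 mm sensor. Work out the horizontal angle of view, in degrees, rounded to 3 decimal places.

Angle of view α = 2·arctan(w/2f) with w = 53.7 mm and f = 714 mm.
w/2f = 0.03761; arctan(0.03761) ≈ 2.1536°, so α ≈ 4.3072°.

4.307°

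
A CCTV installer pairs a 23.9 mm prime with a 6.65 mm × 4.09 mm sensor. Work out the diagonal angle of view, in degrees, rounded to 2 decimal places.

Sensor diagonal = √(6.65² + 4.09²) = √60.9506 ≈ 7.8071 mm.
Angle of view α = 2·arctan(d/2f) with d = 7.8071 mm and f = 23.9 mm.
d/2f = 0.16333; arctan(0.16333) ≈ 9.2761°, so α ≈ 18.5522°.

18.55°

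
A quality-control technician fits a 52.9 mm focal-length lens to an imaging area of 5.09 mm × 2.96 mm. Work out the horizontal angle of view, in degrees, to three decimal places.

Angle of view α = 2·arctan(w/2f) with w = 5.09 mm and f = 52.9 mm.
w/2f = 0.04811; arctan(0.04811) ≈ 2.7544°, so α ≈ 5.5087°.

5.509°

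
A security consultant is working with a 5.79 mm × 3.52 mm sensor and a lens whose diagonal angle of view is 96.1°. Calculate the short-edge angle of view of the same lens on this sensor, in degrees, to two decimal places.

60.05°

Sensor diagonal = √(5.79² + 3.52²) = √45.9145 ≈ 6.7760 mm.
From the diagonal AOV: f = 6.7760 / (2·tan(48.05°)) = 6.7760 / 2.22513 ≈ 3.0452 mm.
Short-edge AOV = 2·arctan(3.52 / (2 × 3.0452)) = 2·arctan(0.57795) ≈ 60.0518°.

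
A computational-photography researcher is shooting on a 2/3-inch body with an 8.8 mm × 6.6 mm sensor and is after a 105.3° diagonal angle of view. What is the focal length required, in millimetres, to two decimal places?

Sensor diagonal = √(8.8² + 6.6²) = √121.0000 ≈ 11.0000 mm.
From α = 2·arctan(d/2f) we get f = d / (2·tan(α/2)).
With d = 11.0000 mm and α/2 = 52.65°, tan(α/2) ≈ 1.31031, so f ≈ 11.0000 / 2.62063 ≈ 4.1975 mm.

4.20 mm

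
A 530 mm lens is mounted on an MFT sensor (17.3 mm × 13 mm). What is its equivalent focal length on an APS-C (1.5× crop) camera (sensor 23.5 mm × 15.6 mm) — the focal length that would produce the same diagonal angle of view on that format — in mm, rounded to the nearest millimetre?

691 mm

Sensor diagonal = √(17.3² + 13²) = √468.2900 ≈ 21.6400 mm.
Sensor diagonal = √(23.5² + 15.6²) = √795.6100 ≈ 28.2066 mm.
Equal angle of view means equal diagonal/f ratio, so f₂ = f₁ · (diagonal₂/diagonal₁) = 530 × 28.2066/21.6400.
f₂ = 530 × 1.30344 ≈ 690.826 mm.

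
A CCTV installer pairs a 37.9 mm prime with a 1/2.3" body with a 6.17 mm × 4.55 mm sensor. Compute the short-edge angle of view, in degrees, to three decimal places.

6.870°

Angle of view α = 2·arctan(h/2f) with h = 4.55 mm and f = 37.9 mm.
h/2f = 0.06003; arctan(0.06003) ≈ 3.4351°, so α ≈ 6.8703°.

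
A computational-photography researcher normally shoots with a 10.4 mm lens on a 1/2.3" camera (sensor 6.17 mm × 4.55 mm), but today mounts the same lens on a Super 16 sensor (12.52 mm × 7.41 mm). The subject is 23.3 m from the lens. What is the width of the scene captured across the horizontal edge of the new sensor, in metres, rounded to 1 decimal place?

The focal length stays 10.4 mm; the relevant sensor dimension is now w = 12.52 mm. Object distance dₒ = 23.3 m = 23300 mm.
Thin-lens field width W = w·(dₒ − f)/f = 12.52 × (23300 − 10.4)/10.4 ≈ 28037.095 mm = 28.0371 m.

28.0 m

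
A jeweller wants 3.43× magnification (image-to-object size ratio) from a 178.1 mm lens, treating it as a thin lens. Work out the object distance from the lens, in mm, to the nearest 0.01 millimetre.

With m = dᵢ/dₒ and 1/f = 1/dₒ + 1/dᵢ, substituting dᵢ = m·dₒ gives 1/f = (1 + 1/m)/dₒ, hence dₒ = f·(1 + 1/m).
dₒ = 178.1 × (1 + 1/3.43) = 178.1 × 1.29155 ≈ 230.024 mm.

230.02 mm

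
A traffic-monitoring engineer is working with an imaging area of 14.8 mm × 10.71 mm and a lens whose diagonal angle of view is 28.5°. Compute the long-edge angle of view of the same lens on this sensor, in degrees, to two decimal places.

Sensor diagonal = √(14.8² + 10.71²) = √333.7441 ≈ 18.2687 mm.
From the diagonal AOV: f = 18.2687 / (2·tan(14.25°)) = 18.2687 / 0.50794 ≈ 35.9665 mm.
Long-edge AOV = 2·arctan(14.8 / (2 × 35.9665)) = 2·arctan(0.20575) ≈ 23.2524°.

23.25°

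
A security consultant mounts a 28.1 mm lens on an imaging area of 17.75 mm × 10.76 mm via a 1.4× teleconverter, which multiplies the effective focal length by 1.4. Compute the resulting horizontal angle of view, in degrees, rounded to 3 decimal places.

Effective focal length f = 28.1 × 1.4 = 39.34 mm.
α = 2·arctan(17.75 / (2 × 39.34)) = 2·arctan(0.22560) ≈ 25.4259°.

25.426°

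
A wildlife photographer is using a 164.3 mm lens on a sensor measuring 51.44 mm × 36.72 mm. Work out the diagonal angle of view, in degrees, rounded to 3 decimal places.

21.774°

Sensor diagonal = √(51.44² + 36.72²) = √3994.4320 ≈ 63.2015 mm.
Angle of view α = 2·arctan(d/2f) with d = 63.2015 mm and f = 164.3 mm.
d/2f = 0.19234; arctan(0.19234) ≈ 10.8871°, so α ≈ 21.7742°.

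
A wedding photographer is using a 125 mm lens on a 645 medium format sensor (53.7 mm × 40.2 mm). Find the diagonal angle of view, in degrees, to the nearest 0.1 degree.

30.0°

Sensor diagonal = √(53.7² + 40.2²) = √4499.7300 ≈ 67.0800 mm.
Angle of view α = 2·arctan(d/2f) with d = 67.0800 mm and f = 125 mm.
d/2f = 0.26832; arctan(0.26832) ≈ 15.0198°, so α ≈ 30.0397°.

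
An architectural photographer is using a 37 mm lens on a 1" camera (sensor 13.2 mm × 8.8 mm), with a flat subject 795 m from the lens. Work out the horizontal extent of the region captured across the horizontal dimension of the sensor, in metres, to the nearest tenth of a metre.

dₒ: 795 m = 795000 mm.
Similar triangles through the lens centre give W/dₒ = w/dᵢ; with 1/f = 1/dₒ + 1/dᵢ this gives W = w·(dₒ − f)/f.
W = 13.2 mm × (795000 − 37) / 37 = 13.2 × 21485.4865 ≈ 283608.422 mm = 283.608 m.

283.6 m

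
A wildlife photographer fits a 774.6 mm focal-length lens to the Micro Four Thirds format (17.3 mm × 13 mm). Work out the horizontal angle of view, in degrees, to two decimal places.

1.28°

Angle of view α = 2·arctan(w/2f) with w = 17.3 mm and f = 774.6 mm.
w/2f = 0.01117; arctan(0.01117) ≈ 0.6398°, so α ≈ 1.2796°.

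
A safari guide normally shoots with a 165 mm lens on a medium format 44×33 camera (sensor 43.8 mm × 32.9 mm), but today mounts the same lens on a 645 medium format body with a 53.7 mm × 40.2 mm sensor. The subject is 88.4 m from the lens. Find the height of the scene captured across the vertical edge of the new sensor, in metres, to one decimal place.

21.5 m

The focal length stays 165 mm; the relevant sensor dimension is now h = 40.2 mm. Object distance dₒ = 88.4 m = 88400 mm.
Thin-lens field height W = h·(dₒ − f)/f = 40.2 × (88400 − 165)/165 ≈ 21497.255 mm = 21.4973 m.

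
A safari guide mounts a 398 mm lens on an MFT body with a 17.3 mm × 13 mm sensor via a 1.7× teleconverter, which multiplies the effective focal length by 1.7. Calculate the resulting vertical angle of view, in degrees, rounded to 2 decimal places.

Effective focal length f = 398 × 1.7 = 676.6 mm.
α = 2·arctan(13 / (2 × 676.6)) = 2·arctan(0.00961) ≈ 1.1008°.

1.10°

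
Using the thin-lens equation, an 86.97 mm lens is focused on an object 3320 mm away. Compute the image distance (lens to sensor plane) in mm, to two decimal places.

1/dᵢ = 1/f − 1/dₒ = 1/86.97 − 1/3320 = 0.0111970 mm⁻¹.
dᵢ = 1/0.0111970 ≈ 89.3095 mm.

89.31 mm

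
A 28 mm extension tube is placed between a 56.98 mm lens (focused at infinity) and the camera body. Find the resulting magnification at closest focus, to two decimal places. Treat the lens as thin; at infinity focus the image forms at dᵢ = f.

0.49×

The tube moves the image plane from f to f + e, so dᵢ = 56.98 + 28 = 84.98 mm. Focus is achieved when 1/f = 1/dₒ + 1/dᵢ, giving dₒ = 1/(1/f − 1/(f+e)).
Magnification m = dᵢ/dₒ = (f+e)·(1/f − 1/(f+e)) = e/f = 28/56.98 ≈ 0.4914.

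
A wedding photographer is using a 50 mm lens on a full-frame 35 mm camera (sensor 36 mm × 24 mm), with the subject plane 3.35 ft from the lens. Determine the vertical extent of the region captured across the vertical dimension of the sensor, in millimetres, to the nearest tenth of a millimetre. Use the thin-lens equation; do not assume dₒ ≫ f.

466.1 mm

dₒ: 3.35 ft × 304.8 mm/ft = 1021.08 mm.
Similar triangles through the lens centre give W/dₒ = h/dᵢ; with 1/f = 1/dₒ + 1/dᵢ this gives W = h·(dₒ − f)/f.
W = 24 mm × (1021.08 − 50) / 50 = 24 × 19.4216 ≈ 466.118 mm.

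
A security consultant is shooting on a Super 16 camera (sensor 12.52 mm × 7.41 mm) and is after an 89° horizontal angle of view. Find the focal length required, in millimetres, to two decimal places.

6.37 mm

From α = 2·arctan(w/2f) we get f = w / (2·tan(α/2)).
With w = 12.52 mm and α/2 = 44.5°, tan(α/2) ≈ 0.98270, so f ≈ 12.52 / 1.96539 ≈ 6.3702 mm.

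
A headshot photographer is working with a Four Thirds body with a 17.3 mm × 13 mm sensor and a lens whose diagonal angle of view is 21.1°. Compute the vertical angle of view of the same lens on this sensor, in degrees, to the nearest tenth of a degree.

12.8°

Sensor diagonal = √(17.3² + 13²) = √468.2900 ≈ 21.6400 mm.
From the diagonal AOV: f = 21.6400 / (2·tan(10.55°)) = 21.6400 / 0.37248 ≈ 58.0965 mm.
Vertical AOV = 2·arctan(13 / (2 × 58.0965)) = 2·arctan(0.11188) ≈ 12.7677°.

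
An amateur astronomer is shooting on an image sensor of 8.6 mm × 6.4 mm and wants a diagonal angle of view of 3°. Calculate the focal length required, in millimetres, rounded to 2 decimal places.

Sensor diagonal = √(8.6² + 6.4²) = √114.9200 ≈ 10.7201 mm.
From α = 2·arctan(d/2f) we get f = d / (2·tan(α/2)).
With d = 10.7201 mm and α/2 = 1.5°, tan(α/2) ≈ 0.02619, so f ≈ 10.7201 / 0.05237 ≈ 204.6916 mm.

204.69 mm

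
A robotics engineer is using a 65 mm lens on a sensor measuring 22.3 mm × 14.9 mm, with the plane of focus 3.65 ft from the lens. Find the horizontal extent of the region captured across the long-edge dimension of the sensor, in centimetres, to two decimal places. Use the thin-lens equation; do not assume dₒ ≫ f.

35.94 cm

dₒ: 3.65 ft × 304.8 mm/ft = 1112.52 mm.
Similar triangles through the lens centre give W/dₒ = w/dᵢ; with 1/f = 1/dₒ + 1/dᵢ this gives W = w·(dₒ − f)/f.
W = 22.3 mm × (1112.52 − 65) / 65 = 22.3 × 16.1157 ≈ 359.380 mm = 35.938 cm.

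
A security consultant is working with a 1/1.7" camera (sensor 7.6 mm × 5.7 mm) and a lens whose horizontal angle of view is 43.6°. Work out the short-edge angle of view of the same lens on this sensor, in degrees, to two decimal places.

33.40°

From the horizontal AOV: f = 7.6 / (2·tan(21.8°)) = 7.6 / 0.79994 ≈ 9.5007 mm.
Short-edge AOV = 2·arctan(5.7 / (2 × 9.5007)) = 2·arctan(0.29998) ≈ 33.3962°.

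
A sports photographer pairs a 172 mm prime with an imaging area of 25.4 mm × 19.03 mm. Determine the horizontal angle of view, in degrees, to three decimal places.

Angle of view α = 2·arctan(w/2f) with w = 25.4 mm and f = 172 mm.
w/2f = 0.07384; arctan(0.07384) ≈ 4.2229°, so α ≈ 8.4458°.

8.446°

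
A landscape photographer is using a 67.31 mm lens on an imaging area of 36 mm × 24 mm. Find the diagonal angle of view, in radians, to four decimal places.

Sensor diagonal = √(36² + 24²) = √1872.0000 ≈ 43.2666 mm.
Angle of view α = 2·arctan(d/2f) with d = 43.2666 mm and f = 67.31 mm.
d/2f = 0.32140; arctan(0.32140) ≈ 0.3110 rad, so α ≈ 0.6219 rad.

0.6219 rad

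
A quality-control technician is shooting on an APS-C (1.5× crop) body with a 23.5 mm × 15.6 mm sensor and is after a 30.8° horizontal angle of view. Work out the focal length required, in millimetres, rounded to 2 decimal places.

42.66 mm

From α = 2·arctan(w/2f) we get f = w / (2·tan(α/2)).
With w = 23.5 mm and α/2 = 15.4°, tan(α/2) ≈ 0.27545, so f ≈ 23.5 / 0.55089 ≈ 42.6581 mm.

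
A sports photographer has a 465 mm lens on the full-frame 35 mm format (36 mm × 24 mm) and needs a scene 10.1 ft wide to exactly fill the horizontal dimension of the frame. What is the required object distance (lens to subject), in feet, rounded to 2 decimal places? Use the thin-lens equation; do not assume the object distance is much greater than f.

131.98 ft

W: 10.1 ft × 304.8 mm/ft = 3078.48 mm.
Magnification m = w/W = dᵢ/dₒ; combined with 1/f = 1/dₒ + 1/dᵢ this gives dₒ = f·(1 + W/w).
dₒ = 465 mm × (1 + 3078.48/36) = 465 × 86.5133 ≈ 40228.699 mm = 40228.699/304.8 ft = 131.984 ft.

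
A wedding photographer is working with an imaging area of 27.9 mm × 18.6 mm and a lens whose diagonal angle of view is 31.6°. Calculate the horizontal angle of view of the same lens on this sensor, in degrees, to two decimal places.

26.50°

Sensor diagonal = √(27.9² + 18.6²) = √1124.3700 ≈ 33.5316 mm.
From the diagonal AOV: f = 33.5316 / (2·tan(15.8°)) = 33.5316 / 0.56594 ≈ 59.2491 mm.
Horizontal AOV = 2·arctan(27.9 / (2 × 59.2491)) = 2·arctan(0.23545) ≈ 26.4976°.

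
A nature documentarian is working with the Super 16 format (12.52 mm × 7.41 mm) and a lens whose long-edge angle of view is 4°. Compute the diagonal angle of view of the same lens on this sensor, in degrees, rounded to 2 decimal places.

From the long-edge AOV: f = 12.52 / (2·tan(2°)) = 12.52 / 0.06984 ≈ 179.2629 mm.
Sensor diagonal = √(12.52² + 7.41²) = √211.6585 ≈ 14.5485 mm.
Diagonal AOV = 2·arctan(14.5485 / (2 × 179.2629)) = 2·arctan(0.04058) ≈ 4.6474°.

4.65°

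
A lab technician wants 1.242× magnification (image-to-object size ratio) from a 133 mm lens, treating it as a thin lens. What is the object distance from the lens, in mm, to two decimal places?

240.09 mm

With m = dᵢ/dₒ and 1/f = 1/dₒ + 1/dᵢ, substituting dᵢ = m·dₒ gives 1/f = (1 + 1/m)/dₒ, hence dₒ = f·(1 + 1/m).
dₒ = 133 × (1 + 1/1.242) = 133 × 1.80515 ≈ 240.085 mm.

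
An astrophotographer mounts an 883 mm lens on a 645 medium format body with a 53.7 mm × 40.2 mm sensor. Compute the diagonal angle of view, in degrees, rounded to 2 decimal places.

Sensor diagonal = √(53.7² + 40.2²) = √4499.7300 ≈ 67.0800 mm.
Angle of view α = 2·arctan(d/2f) with d = 67.0800 mm and f = 883 mm.
d/2f = 0.03798; arctan(0.03798) ≈ 2.1753°, so α ≈ 4.3506°.

4.35°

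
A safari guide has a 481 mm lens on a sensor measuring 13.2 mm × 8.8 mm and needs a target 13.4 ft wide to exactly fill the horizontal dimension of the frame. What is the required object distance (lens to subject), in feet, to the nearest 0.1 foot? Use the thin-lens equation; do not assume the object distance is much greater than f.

489.9 ft

W: 13.4 ft × 304.8 mm/ft = 4084.32 mm.
Magnification m = w/W = dᵢ/dₒ; combined with 1/f = 1/dₒ + 1/dᵢ this gives dₒ = f·(1 + W/w).
dₒ = 481 mm × (1 + 4084.32/13.2) = 481 × 310.4182 ≈ 149311.141 mm = 149311.141/304.8 ft = 489.866 ft.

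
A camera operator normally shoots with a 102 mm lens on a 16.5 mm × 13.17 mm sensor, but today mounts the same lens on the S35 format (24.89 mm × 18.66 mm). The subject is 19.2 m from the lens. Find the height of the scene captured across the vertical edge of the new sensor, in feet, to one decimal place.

The focal length stays 102 mm; the relevant sensor dimension is now h = 18.66 mm. Object distance dₒ = 19.2 m = 19200 mm.
Thin-lens field height W = h·(dₒ − f)/f = 18.66 × (19200 − 102)/102 ≈ 3493.811 mm = 3493.811/304.8 ft = 11.4626 ft.

11.5 ft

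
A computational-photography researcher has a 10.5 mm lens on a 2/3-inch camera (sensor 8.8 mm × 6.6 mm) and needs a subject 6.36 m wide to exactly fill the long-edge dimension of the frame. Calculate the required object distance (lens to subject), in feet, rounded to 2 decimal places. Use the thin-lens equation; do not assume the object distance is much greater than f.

24.93 ft

W: 6.36 m = 6360 mm.
Magnification m = w/W = dᵢ/dₒ; combined with 1/f = 1/dₒ + 1/dᵢ this gives dₒ = f·(1 + W/w).
dₒ = 10.5 mm × (1 + 6360/8.8) = 10.5 × 723.7273 ≈ 7599.136 mm = 7599.136/304.8 ft = 24.9316 ft.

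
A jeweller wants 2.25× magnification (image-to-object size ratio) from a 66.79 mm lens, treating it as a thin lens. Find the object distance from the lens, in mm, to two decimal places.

96.47 mm

With m = dᵢ/dₒ and 1/f = 1/dₒ + 1/dᵢ, substituting dᵢ = m·dₒ gives 1/f = (1 + 1/m)/dₒ, hence dₒ = f·(1 + 1/m).
dₒ = 66.79 × (1 + 1/2.25) = 66.79 × 1.44444 ≈ 96.474 mm.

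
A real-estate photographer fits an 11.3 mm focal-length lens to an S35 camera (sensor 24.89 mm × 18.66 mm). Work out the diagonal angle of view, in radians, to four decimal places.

1.8850 rad

Sensor diagonal = √(24.89² + 18.66²) = √967.7077 ≈ 31.1080 mm.
Angle of view α = 2·arctan(d/2f) with d = 31.1080 mm and f = 11.3 mm.
d/2f = 1.37646; arctan(1.37646) ≈ 0.9425 rad, so α ≈ 1.8850 rad.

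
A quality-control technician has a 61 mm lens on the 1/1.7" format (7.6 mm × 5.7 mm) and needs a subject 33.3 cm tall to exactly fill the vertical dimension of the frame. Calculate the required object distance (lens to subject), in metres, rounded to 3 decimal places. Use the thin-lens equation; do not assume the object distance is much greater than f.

3.625 m

W: 33.3 cm = 333 mm.
Magnification m = h/W = dᵢ/dₒ; combined with 1/f = 1/dₒ + 1/dᵢ this gives dₒ = f·(1 + W/h).
dₒ = 61 mm × (1 + 333/5.7) = 61 × 59.4211 ≈ 3624.684 mm = 3.62468 m.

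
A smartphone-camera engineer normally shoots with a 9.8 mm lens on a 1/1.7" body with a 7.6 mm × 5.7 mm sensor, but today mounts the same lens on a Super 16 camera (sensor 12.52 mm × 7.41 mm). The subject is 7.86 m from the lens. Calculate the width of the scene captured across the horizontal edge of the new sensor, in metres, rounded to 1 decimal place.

10.0 m

The focal length stays 9.8 mm; the relevant sensor dimension is now w = 12.52 mm. Object distance dₒ = 7.86 m = 7860 mm.
Thin-lens field width W = w·(dₒ − f)/f = 12.52 × (7860 − 9.8)/9.8 ≈ 10029.031 mm = 10.029 m.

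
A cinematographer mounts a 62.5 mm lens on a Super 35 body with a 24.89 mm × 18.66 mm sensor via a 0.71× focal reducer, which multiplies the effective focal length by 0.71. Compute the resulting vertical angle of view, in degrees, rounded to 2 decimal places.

Effective focal length f = 62.5 × 0.71 = 44.375 mm.
α = 2·arctan(18.66 / (2 × 44.375)) = 2·arctan(0.21025) ≈ 23.7474°.

23.75°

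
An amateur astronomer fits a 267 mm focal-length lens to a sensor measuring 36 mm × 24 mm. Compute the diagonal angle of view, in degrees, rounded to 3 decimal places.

Sensor diagonal = √(36² + 24²) = √1872.0000 ≈ 43.2666 mm.
Angle of view α = 2·arctan(d/2f) with d = 43.2666 mm and f = 267 mm.
d/2f = 0.08102; arctan(0.08102) ≈ 4.6322°, so α ≈ 9.2644°.

9.264°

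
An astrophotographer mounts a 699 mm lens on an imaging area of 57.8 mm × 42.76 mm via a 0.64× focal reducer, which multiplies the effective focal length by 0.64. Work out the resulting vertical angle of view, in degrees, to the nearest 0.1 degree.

5.5°

Effective focal length f = 699 × 0.64 = 447.36 mm.
α = 2·arctan(42.76 / (2 × 447.36)) = 2·arctan(0.04779) ≈ 5.4723°.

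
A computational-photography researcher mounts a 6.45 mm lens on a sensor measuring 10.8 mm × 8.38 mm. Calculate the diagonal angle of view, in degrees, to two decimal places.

Sensor diagonal = √(10.8² + 8.38²) = √186.8644 ≈ 13.6698 mm.
Angle of view α = 2·arctan(d/2f) with d = 13.6698 mm and f = 6.45 mm.
d/2f = 1.05968; arctan(1.05968) ≈ 46.6596°, so α ≈ 93.3193°.

93.32°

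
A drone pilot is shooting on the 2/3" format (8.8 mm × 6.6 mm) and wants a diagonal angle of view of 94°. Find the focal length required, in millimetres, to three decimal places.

5.129 mm

Sensor diagonal = √(8.8² + 6.6²) = √121.0000 ≈ 11.0000 mm.
From α = 2·arctan(d/2f) we get f = d / (2·tan(α/2)).
With d = 11.0000 mm and α/2 = 47°, tan(α/2) ≈ 1.07237, so f ≈ 11.0000 / 2.14474 ≈ 5.1288 mm.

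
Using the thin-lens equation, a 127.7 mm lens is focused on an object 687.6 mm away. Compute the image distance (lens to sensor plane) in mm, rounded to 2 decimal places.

156.83 mm

1/dᵢ = 1/f − 1/dₒ = 1/127.7 − 1/687.6 = 0.0063765 mm⁻¹.
dᵢ = 1/0.0063765 ≈ 156.8254 mm.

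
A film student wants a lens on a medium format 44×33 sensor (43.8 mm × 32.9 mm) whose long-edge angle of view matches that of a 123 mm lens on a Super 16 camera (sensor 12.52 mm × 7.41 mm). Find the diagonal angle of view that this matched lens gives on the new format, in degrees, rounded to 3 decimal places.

7.284°

Equal long-edge AOV ⇒ f₂ = f₁ · 43.8/12.52 = 123 × 3.49840 ≈ 430.3035 mm.
Sensor diagonal = √(43.8² + 32.9²) = √3000.8500 ≈ 54.7800 mm.
Diagonal AOV on the new format = 2·arctan(54.7800 / (2 × 430.3035)) = 2·arctan(0.06365) ≈ 7.2842°.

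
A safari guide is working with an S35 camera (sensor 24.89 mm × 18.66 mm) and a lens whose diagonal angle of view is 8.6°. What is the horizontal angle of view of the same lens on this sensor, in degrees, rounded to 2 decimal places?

Sensor diagonal = √(24.89² + 18.66²) = √967.7077 ≈ 31.1080 mm.
From the diagonal AOV: f = 31.1080 / (2·tan(4.3°)) = 31.1080 / 0.15038 ≈ 206.8616 mm.
Horizontal AOV = 2·arctan(24.89 / (2 × 206.8616)) = 2·arctan(0.06016) ≈ 6.8856°.

6.89°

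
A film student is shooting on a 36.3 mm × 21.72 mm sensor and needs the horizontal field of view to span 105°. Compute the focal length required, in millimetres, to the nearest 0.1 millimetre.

13.9 mm

From α = 2·arctan(w/2f) we get f = w / (2·tan(α/2)).
With w = 36.3 mm and α/2 = 52.5°, tan(α/2) ≈ 1.30323, so f ≈ 36.3 / 2.60645 ≈ 13.9270 mm.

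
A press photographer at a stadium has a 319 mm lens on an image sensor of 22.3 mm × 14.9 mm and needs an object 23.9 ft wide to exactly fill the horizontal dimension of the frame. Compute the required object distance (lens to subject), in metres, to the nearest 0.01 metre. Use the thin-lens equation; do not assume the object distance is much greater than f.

W: 23.9 ft × 304.8 mm/ft = 7284.72 mm.
Magnification m = w/W = dᵢ/dₒ; combined with 1/f = 1/dₒ + 1/dᵢ this gives dₒ = f·(1 + W/w).
dₒ = 319 mm × (1 + 7284.72/22.3) = 319 × 327.6690 ≈ 104526.426 mm = 104.526 m.

104.53 m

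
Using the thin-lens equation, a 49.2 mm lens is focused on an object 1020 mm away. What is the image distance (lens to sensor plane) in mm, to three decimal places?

1/dᵢ = 1/f − 1/dₒ = 1/49.2 − 1/1020 = 0.0193448 mm⁻¹.
dᵢ = 1/0.0193448 ≈ 51.6934 mm.

51.693 mm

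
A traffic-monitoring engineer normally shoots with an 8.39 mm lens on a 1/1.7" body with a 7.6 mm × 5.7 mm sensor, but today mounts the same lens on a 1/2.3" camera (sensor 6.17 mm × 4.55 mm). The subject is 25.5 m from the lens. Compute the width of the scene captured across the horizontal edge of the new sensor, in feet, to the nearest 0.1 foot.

61.5 ft

The focal length stays 8.39 mm; the relevant sensor dimension is now w = 6.17 mm. Object distance dₒ = 25.5 m = 25500 mm.
Thin-lens field width W = w·(dₒ − f)/f = 6.17 × (25500 − 8.39)/8.39 ≈ 18746.512 mm = 18746.512/304.8 ft = 61.5043 ft.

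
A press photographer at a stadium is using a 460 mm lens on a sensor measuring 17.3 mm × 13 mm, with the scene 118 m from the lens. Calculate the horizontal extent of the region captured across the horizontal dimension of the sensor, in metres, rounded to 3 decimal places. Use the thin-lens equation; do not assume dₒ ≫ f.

4.421 m

dₒ: 118 m = 118000 mm.
Similar triangles through the lens centre give W/dₒ = w/dᵢ; with 1/f = 1/dₒ + 1/dᵢ this gives W = w·(dₒ − f)/f.
W = 17.3 mm × (118000 − 460) / 460 = 17.3 × 255.5217 ≈ 4420.526 mm = 4.42053 m.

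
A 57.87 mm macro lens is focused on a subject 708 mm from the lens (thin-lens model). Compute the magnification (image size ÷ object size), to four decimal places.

Thin lens: 1/f = 1/dₒ + 1/dᵢ → 1/dᵢ = 1/57.87 − 1/708 = 0.0158677 mm⁻¹, so dᵢ ≈ 63.0212 mm.
Magnification m = dᵢ/dₒ = 63.0212/708 ≈ 0.08901.

0.0890×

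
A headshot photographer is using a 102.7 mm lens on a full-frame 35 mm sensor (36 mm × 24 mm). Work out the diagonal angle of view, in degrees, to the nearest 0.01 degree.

Sensor diagonal = √(36² + 24²) = √1872.0000 ≈ 43.2666 mm.
Angle of view α = 2·arctan(d/2f) with d = 43.2666 mm and f = 102.7 mm.
d/2f = 0.21065; arctan(0.21065) ≈ 11.8952°, so α ≈ 23.7904°.

23.79°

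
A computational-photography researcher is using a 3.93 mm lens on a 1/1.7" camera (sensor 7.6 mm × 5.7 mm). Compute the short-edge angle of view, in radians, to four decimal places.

Angle of view α = 2·arctan(h/2f) with h = 5.7 mm and f = 3.93 mm.
h/2f = 0.72519; arctan(0.72519) ≈ 0.6274 rad, so α ≈ 1.2549 rad.

1.2549 rad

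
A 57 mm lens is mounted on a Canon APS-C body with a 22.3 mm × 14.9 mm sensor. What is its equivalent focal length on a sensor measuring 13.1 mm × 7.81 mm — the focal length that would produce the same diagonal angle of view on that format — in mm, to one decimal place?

Sensor diagonal = √(22.3² + 14.9²) = √719.3000 ≈ 26.8198 mm.
Sensor diagonal = √(13.1² + 7.81²) = √232.6061 ≈ 15.2514 mm.
Equal angle of view means equal diagonal/f ratio, so f₂ = f₁ · (diagonal₂/diagonal₁) = 57 × 15.2514/26.8198.
f₂ = 57 × 0.56866 ≈ 32.414 mm.

32.4 mm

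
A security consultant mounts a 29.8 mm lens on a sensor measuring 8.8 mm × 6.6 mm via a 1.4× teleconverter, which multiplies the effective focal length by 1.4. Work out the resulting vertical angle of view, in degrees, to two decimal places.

Effective focal length f = 29.8 × 1.4 = 41.72 mm.
α = 2·arctan(6.6 / (2 × 41.72)) = 2·arctan(0.07910) ≈ 9.0452°.

9.05°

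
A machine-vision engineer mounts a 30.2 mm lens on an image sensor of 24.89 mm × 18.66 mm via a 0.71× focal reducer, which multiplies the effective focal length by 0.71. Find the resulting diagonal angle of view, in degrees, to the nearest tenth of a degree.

Effective focal length f = 30.2 × 0.71 = 21.442 mm.
Sensor diagonal = √(24.89² + 18.66²) = √967.7077 ≈ 31.1080 mm.
α = 2·arctan(31.108 / (2 × 21.442)) = 2·arctan(0.72540) ≈ 71.9142°.

71.9°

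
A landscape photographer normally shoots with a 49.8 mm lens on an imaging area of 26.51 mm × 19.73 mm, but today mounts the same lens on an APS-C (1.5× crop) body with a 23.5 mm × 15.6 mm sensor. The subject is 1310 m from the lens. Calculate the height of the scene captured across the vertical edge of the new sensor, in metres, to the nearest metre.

The focal length stays 49.8 mm; the relevant sensor dimension is now h = 15.6 mm. Object distance dₒ = 1310 m = 1.31e+06 mm.
Thin-lens field height W = h·(dₒ − f)/f = 15.6 × (1.31e+06 − 49.8)/49.8 ≈ 410345.846 mm = 410.346 m.

410 m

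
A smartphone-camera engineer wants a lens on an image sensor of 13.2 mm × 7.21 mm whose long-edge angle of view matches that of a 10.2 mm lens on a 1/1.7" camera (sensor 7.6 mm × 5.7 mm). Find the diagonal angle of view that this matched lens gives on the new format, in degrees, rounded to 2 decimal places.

46.00°

Equal long-edge AOV ⇒ f₂ = f₁ · 13.2/7.6 = 10.2 × 1.73684 ≈ 17.7158 mm.
Sensor diagonal = √(13.2² + 7.21²) = √226.2241 ≈ 15.0407 mm.
Diagonal AOV on the new format = 2·arctan(15.0407 / (2 × 17.7158)) = 2·arctan(0.42450) ≈ 46.0026°.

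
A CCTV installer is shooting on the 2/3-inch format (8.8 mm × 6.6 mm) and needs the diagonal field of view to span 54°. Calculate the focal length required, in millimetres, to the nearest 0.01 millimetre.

Sensor diagonal = √(8.8² + 6.6²) = √121.0000 ≈ 11.0000 mm.
From α = 2·arctan(d/2f) we get f = d / (2·tan(α/2)).
With d = 11.0000 mm and α/2 = 27°, tan(α/2) ≈ 0.50953, so f ≈ 11.0000 / 1.01905 ≈ 10.7944 mm.

10.79 mm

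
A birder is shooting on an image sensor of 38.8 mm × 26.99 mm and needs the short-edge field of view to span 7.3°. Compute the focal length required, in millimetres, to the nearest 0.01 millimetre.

211.55 mm

From α = 2·arctan(h/2f) we get f = h / (2·tan(α/2)).
With h = 26.99 mm and α/2 = 3.65°, tan(α/2) ≈ 0.06379, so f ≈ 26.99 / 0.12758 ≈ 211.5508 mm.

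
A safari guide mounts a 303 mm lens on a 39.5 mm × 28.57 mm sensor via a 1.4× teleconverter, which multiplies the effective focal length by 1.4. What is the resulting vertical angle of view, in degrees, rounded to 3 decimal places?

3.857°

Effective focal length f = 303 × 1.4 = 424.2 mm.
α = 2·arctan(28.57 / (2 × 424.2)) = 2·arctan(0.03368) ≈ 3.8574°.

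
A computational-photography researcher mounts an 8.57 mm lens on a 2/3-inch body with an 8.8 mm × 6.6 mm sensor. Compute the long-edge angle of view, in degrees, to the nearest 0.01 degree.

Angle of view α = 2·arctan(w/2f) with w = 8.8 mm and f = 8.57 mm.
w/2f = 0.51342; arctan(0.51342) ≈ 27.1768°, so α ≈ 54.3536°.

54.35°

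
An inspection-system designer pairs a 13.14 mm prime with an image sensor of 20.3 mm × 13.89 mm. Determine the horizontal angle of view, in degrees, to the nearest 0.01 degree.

75.37°

Angle of view α = 2·arctan(w/2f) with w = 20.3 mm and f = 13.14 mm.
w/2f = 0.77245; arctan(0.77245) ≈ 37.6843°, so α ≈ 75.3686°.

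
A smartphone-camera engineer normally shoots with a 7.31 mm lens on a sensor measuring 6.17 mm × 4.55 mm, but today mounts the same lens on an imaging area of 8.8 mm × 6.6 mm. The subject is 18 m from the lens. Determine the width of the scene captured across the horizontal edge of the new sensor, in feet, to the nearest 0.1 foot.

The focal length stays 7.31 mm; the relevant sensor dimension is now w = 8.8 mm. Object distance dₒ = 18 m = 18000 mm.
Thin-lens field width W = w·(dₒ − f)/f = 8.8 × (18000 − 7.31)/7.31 ≈ 21660.147 mm = 21660.147/304.8 ft = 71.0635 ft.

71.1 ft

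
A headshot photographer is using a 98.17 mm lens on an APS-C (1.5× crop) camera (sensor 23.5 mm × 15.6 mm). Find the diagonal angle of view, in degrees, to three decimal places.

Sensor diagonal = √(23.5² + 15.6²) = √795.6100 ≈ 28.2066 mm.
Angle of view α = 2·arctan(d/2f) with d = 28.2066 mm and f = 98.17 mm.
d/2f = 0.14366; arctan(0.14366) ≈ 8.1753°, so α ≈ 16.3506°.

16.351°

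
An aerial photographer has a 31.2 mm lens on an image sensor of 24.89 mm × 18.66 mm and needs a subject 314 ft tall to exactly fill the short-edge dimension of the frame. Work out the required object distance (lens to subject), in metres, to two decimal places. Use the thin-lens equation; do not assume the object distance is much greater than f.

W: 314 ft × 304.8 mm/ft = 95707.20 mm.
Magnification m = h/W = dᵢ/dₒ; combined with 1/f = 1/dₒ + 1/dᵢ this gives dₒ = f·(1 + W/h).
dₒ = 31.2 mm × (1 + 95707.2/18.66) = 31.2 × 5130.0031 ≈ 160056.095 mm = 160.056 m.

160.06 m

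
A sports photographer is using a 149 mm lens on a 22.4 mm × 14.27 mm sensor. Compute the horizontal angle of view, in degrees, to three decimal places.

8.597°

Angle of view α = 2·arctan(w/2f) with w = 22.4 mm and f = 149 mm.
w/2f = 0.07517; arctan(0.07517) ≈ 4.2987°, so α ≈ 8.5974°.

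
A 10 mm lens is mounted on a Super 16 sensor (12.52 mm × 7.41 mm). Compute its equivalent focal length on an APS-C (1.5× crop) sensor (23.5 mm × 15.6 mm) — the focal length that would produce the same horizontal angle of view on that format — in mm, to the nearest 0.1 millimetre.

18.8 mm

Equal angle of view means equal width/f ratio, so f₂ = f₁ · (width₂/width₁) = 10 × 23.5/12.52.
f₂ = 10 × 1.87700 ≈ 18.770 mm.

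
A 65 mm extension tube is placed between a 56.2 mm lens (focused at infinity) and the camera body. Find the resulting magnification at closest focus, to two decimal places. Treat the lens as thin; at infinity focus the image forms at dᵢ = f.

The tube moves the image plane from f to f + e, so dᵢ = 56.2 + 65 = 121.2 mm. Focus is achieved when 1/f = 1/dₒ + 1/dᵢ, giving dₒ = 1/(1/f − 1/(f+e)).
Magnification m = dᵢ/dₒ = (f+e)·(1/f − 1/(f+e)) = e/f = 65/56.2 ≈ 1.1566.

1.16×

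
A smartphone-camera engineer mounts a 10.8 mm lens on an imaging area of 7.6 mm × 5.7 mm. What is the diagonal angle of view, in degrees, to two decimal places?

Sensor diagonal = √(7.6² + 5.7²) = √90.2500 ≈ 9.5000 mm.
Angle of view α = 2·arctan(d/2f) with d = 9.5000 mm and f = 10.8 mm.
d/2f = 0.43981; arctan(0.43981) ≈ 23.7406°, so α ≈ 47.4812°.

47.48°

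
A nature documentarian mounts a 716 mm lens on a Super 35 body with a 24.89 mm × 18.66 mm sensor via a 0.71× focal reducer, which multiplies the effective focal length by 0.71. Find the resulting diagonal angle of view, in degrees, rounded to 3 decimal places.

Effective focal length f = 716 × 0.71 = 508.36 mm.
Sensor diagonal = √(24.89² + 18.66²) = √967.7077 ≈ 31.1080 mm.
α = 2·arctan(31.108 / (2 × 508.36)) = 2·arctan(0.03060) ≈ 3.5050°.

3.505°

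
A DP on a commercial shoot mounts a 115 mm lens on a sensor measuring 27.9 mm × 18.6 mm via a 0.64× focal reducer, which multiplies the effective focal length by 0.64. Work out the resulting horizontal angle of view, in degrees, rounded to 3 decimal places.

21.465°

Effective focal length f = 115 × 0.64 = 73.6 mm.
α = 2·arctan(27.9 / (2 × 73.6)) = 2·arctan(0.18954) ≈ 21.4648°.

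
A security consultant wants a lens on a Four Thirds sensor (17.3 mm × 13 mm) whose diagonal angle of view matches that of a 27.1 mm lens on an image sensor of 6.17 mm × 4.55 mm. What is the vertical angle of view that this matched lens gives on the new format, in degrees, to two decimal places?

Sensor diagonal = √(6.17² + 4.55²) = √58.7714 ≈ 7.6663 mm.
Sensor diagonal = √(17.3² + 13²) = √468.2900 ≈ 21.6400 mm.
Equal diagonal AOV ⇒ f₂ = f₁ · 21.6400/7.6663 = 27.1 × 2.82276 ≈ 76.4969 mm.
Vertical AOV on the new format = 2·arctan(13 / (2 × 76.4969)) = 2·arctan(0.08497) ≈ 9.7136°.

9.71°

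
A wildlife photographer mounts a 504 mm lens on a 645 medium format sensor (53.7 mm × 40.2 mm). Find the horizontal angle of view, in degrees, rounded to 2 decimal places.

6.10°

Angle of view α = 2·arctan(w/2f) with w = 53.7 mm and f = 504 mm.
w/2f = 0.05327; arctan(0.05327) ≈ 3.0495°, so α ≈ 6.0990°.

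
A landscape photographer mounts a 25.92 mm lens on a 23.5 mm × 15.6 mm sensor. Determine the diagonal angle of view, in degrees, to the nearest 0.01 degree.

57.10°

Sensor diagonal = √(23.5² + 15.6²) = √795.6100 ≈ 28.2066 mm.
Angle of view α = 2·arctan(d/2f) with d = 28.2066 mm and f = 25.92 mm.
d/2f = 0.54411; arctan(0.54411) ≈ 28.5510°, so α ≈ 57.1019°.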